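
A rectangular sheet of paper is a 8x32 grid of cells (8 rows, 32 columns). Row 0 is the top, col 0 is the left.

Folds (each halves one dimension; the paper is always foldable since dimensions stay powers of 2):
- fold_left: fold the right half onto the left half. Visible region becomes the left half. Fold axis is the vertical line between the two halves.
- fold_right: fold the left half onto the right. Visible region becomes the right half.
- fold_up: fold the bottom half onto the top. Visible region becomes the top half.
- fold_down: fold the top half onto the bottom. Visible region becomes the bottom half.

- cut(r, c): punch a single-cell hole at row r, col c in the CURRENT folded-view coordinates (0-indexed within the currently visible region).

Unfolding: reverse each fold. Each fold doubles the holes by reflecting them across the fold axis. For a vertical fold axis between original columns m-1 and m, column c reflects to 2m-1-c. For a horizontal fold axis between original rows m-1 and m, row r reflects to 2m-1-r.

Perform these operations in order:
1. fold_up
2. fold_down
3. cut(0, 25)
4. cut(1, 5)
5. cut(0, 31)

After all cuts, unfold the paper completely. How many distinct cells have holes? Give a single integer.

Op 1 fold_up: fold axis h@4; visible region now rows[0,4) x cols[0,32) = 4x32
Op 2 fold_down: fold axis h@2; visible region now rows[2,4) x cols[0,32) = 2x32
Op 3 cut(0, 25): punch at orig (2,25); cuts so far [(2, 25)]; region rows[2,4) x cols[0,32) = 2x32
Op 4 cut(1, 5): punch at orig (3,5); cuts so far [(2, 25), (3, 5)]; region rows[2,4) x cols[0,32) = 2x32
Op 5 cut(0, 31): punch at orig (2,31); cuts so far [(2, 25), (2, 31), (3, 5)]; region rows[2,4) x cols[0,32) = 2x32
Unfold 1 (reflect across h@2): 6 holes -> [(0, 5), (1, 25), (1, 31), (2, 25), (2, 31), (3, 5)]
Unfold 2 (reflect across h@4): 12 holes -> [(0, 5), (1, 25), (1, 31), (2, 25), (2, 31), (3, 5), (4, 5), (5, 25), (5, 31), (6, 25), (6, 31), (7, 5)]

Answer: 12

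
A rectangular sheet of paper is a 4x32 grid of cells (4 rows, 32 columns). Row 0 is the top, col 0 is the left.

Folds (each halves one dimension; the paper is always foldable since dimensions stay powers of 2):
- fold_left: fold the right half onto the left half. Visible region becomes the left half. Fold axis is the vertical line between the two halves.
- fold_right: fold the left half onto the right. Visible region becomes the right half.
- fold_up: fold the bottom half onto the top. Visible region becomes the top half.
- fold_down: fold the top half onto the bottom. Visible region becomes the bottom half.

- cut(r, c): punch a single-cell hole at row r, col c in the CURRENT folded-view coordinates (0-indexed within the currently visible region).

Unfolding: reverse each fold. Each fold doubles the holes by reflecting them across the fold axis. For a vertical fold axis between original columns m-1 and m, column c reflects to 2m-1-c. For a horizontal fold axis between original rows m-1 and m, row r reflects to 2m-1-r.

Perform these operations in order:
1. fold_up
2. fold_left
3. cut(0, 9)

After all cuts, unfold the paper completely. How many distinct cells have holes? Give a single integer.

Answer: 4

Derivation:
Op 1 fold_up: fold axis h@2; visible region now rows[0,2) x cols[0,32) = 2x32
Op 2 fold_left: fold axis v@16; visible region now rows[0,2) x cols[0,16) = 2x16
Op 3 cut(0, 9): punch at orig (0,9); cuts so far [(0, 9)]; region rows[0,2) x cols[0,16) = 2x16
Unfold 1 (reflect across v@16): 2 holes -> [(0, 9), (0, 22)]
Unfold 2 (reflect across h@2): 4 holes -> [(0, 9), (0, 22), (3, 9), (3, 22)]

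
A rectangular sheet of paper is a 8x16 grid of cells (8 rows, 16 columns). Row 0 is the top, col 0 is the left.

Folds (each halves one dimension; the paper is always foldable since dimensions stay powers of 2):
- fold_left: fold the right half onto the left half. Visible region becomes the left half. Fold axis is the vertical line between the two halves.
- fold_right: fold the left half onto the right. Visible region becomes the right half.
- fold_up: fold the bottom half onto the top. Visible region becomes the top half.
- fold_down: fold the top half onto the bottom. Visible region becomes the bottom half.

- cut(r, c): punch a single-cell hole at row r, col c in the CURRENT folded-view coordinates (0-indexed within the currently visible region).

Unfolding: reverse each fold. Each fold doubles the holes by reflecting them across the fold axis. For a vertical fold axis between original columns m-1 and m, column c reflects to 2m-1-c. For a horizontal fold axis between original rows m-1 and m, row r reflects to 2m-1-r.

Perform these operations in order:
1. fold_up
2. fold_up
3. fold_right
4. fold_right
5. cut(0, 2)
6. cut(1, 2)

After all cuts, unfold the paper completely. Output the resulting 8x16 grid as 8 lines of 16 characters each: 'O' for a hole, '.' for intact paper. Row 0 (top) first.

Answer: .O....O..O....O.
.O....O..O....O.
.O....O..O....O.
.O....O..O....O.
.O....O..O....O.
.O....O..O....O.
.O....O..O....O.
.O....O..O....O.

Derivation:
Op 1 fold_up: fold axis h@4; visible region now rows[0,4) x cols[0,16) = 4x16
Op 2 fold_up: fold axis h@2; visible region now rows[0,2) x cols[0,16) = 2x16
Op 3 fold_right: fold axis v@8; visible region now rows[0,2) x cols[8,16) = 2x8
Op 4 fold_right: fold axis v@12; visible region now rows[0,2) x cols[12,16) = 2x4
Op 5 cut(0, 2): punch at orig (0,14); cuts so far [(0, 14)]; region rows[0,2) x cols[12,16) = 2x4
Op 6 cut(1, 2): punch at orig (1,14); cuts so far [(0, 14), (1, 14)]; region rows[0,2) x cols[12,16) = 2x4
Unfold 1 (reflect across v@12): 4 holes -> [(0, 9), (0, 14), (1, 9), (1, 14)]
Unfold 2 (reflect across v@8): 8 holes -> [(0, 1), (0, 6), (0, 9), (0, 14), (1, 1), (1, 6), (1, 9), (1, 14)]
Unfold 3 (reflect across h@2): 16 holes -> [(0, 1), (0, 6), (0, 9), (0, 14), (1, 1), (1, 6), (1, 9), (1, 14), (2, 1), (2, 6), (2, 9), (2, 14), (3, 1), (3, 6), (3, 9), (3, 14)]
Unfold 4 (reflect across h@4): 32 holes -> [(0, 1), (0, 6), (0, 9), (0, 14), (1, 1), (1, 6), (1, 9), (1, 14), (2, 1), (2, 6), (2, 9), (2, 14), (3, 1), (3, 6), (3, 9), (3, 14), (4, 1), (4, 6), (4, 9), (4, 14), (5, 1), (5, 6), (5, 9), (5, 14), (6, 1), (6, 6), (6, 9), (6, 14), (7, 1), (7, 6), (7, 9), (7, 14)]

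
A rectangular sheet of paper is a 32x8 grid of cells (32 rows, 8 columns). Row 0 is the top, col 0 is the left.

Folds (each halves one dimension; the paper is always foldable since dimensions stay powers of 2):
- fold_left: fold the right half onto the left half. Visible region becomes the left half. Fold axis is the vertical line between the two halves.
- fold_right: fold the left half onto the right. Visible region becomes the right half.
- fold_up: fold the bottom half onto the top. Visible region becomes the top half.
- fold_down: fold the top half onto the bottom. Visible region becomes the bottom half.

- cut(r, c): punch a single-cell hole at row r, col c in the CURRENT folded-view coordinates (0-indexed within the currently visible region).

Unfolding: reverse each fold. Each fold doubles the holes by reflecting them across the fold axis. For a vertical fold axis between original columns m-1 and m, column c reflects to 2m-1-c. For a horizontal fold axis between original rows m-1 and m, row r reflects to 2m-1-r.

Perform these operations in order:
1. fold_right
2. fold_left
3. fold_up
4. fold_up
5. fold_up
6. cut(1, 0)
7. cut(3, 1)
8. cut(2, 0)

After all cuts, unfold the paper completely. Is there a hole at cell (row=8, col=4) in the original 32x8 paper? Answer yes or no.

Answer: no

Derivation:
Op 1 fold_right: fold axis v@4; visible region now rows[0,32) x cols[4,8) = 32x4
Op 2 fold_left: fold axis v@6; visible region now rows[0,32) x cols[4,6) = 32x2
Op 3 fold_up: fold axis h@16; visible region now rows[0,16) x cols[4,6) = 16x2
Op 4 fold_up: fold axis h@8; visible region now rows[0,8) x cols[4,6) = 8x2
Op 5 fold_up: fold axis h@4; visible region now rows[0,4) x cols[4,6) = 4x2
Op 6 cut(1, 0): punch at orig (1,4); cuts so far [(1, 4)]; region rows[0,4) x cols[4,6) = 4x2
Op 7 cut(3, 1): punch at orig (3,5); cuts so far [(1, 4), (3, 5)]; region rows[0,4) x cols[4,6) = 4x2
Op 8 cut(2, 0): punch at orig (2,4); cuts so far [(1, 4), (2, 4), (3, 5)]; region rows[0,4) x cols[4,6) = 4x2
Unfold 1 (reflect across h@4): 6 holes -> [(1, 4), (2, 4), (3, 5), (4, 5), (5, 4), (6, 4)]
Unfold 2 (reflect across h@8): 12 holes -> [(1, 4), (2, 4), (3, 5), (4, 5), (5, 4), (6, 4), (9, 4), (10, 4), (11, 5), (12, 5), (13, 4), (14, 4)]
Unfold 3 (reflect across h@16): 24 holes -> [(1, 4), (2, 4), (3, 5), (4, 5), (5, 4), (6, 4), (9, 4), (10, 4), (11, 5), (12, 5), (13, 4), (14, 4), (17, 4), (18, 4), (19, 5), (20, 5), (21, 4), (22, 4), (25, 4), (26, 4), (27, 5), (28, 5), (29, 4), (30, 4)]
Unfold 4 (reflect across v@6): 48 holes -> [(1, 4), (1, 7), (2, 4), (2, 7), (3, 5), (3, 6), (4, 5), (4, 6), (5, 4), (5, 7), (6, 4), (6, 7), (9, 4), (9, 7), (10, 4), (10, 7), (11, 5), (11, 6), (12, 5), (12, 6), (13, 4), (13, 7), (14, 4), (14, 7), (17, 4), (17, 7), (18, 4), (18, 7), (19, 5), (19, 6), (20, 5), (20, 6), (21, 4), (21, 7), (22, 4), (22, 7), (25, 4), (25, 7), (26, 4), (26, 7), (27, 5), (27, 6), (28, 5), (28, 6), (29, 4), (29, 7), (30, 4), (30, 7)]
Unfold 5 (reflect across v@4): 96 holes -> [(1, 0), (1, 3), (1, 4), (1, 7), (2, 0), (2, 3), (2, 4), (2, 7), (3, 1), (3, 2), (3, 5), (3, 6), (4, 1), (4, 2), (4, 5), (4, 6), (5, 0), (5, 3), (5, 4), (5, 7), (6, 0), (6, 3), (6, 4), (6, 7), (9, 0), (9, 3), (9, 4), (9, 7), (10, 0), (10, 3), (10, 4), (10, 7), (11, 1), (11, 2), (11, 5), (11, 6), (12, 1), (12, 2), (12, 5), (12, 6), (13, 0), (13, 3), (13, 4), (13, 7), (14, 0), (14, 3), (14, 4), (14, 7), (17, 0), (17, 3), (17, 4), (17, 7), (18, 0), (18, 3), (18, 4), (18, 7), (19, 1), (19, 2), (19, 5), (19, 6), (20, 1), (20, 2), (20, 5), (20, 6), (21, 0), (21, 3), (21, 4), (21, 7), (22, 0), (22, 3), (22, 4), (22, 7), (25, 0), (25, 3), (25, 4), (25, 7), (26, 0), (26, 3), (26, 4), (26, 7), (27, 1), (27, 2), (27, 5), (27, 6), (28, 1), (28, 2), (28, 5), (28, 6), (29, 0), (29, 3), (29, 4), (29, 7), (30, 0), (30, 3), (30, 4), (30, 7)]
Holes: [(1, 0), (1, 3), (1, 4), (1, 7), (2, 0), (2, 3), (2, 4), (2, 7), (3, 1), (3, 2), (3, 5), (3, 6), (4, 1), (4, 2), (4, 5), (4, 6), (5, 0), (5, 3), (5, 4), (5, 7), (6, 0), (6, 3), (6, 4), (6, 7), (9, 0), (9, 3), (9, 4), (9, 7), (10, 0), (10, 3), (10, 4), (10, 7), (11, 1), (11, 2), (11, 5), (11, 6), (12, 1), (12, 2), (12, 5), (12, 6), (13, 0), (13, 3), (13, 4), (13, 7), (14, 0), (14, 3), (14, 4), (14, 7), (17, 0), (17, 3), (17, 4), (17, 7), (18, 0), (18, 3), (18, 4), (18, 7), (19, 1), (19, 2), (19, 5), (19, 6), (20, 1), (20, 2), (20, 5), (20, 6), (21, 0), (21, 3), (21, 4), (21, 7), (22, 0), (22, 3), (22, 4), (22, 7), (25, 0), (25, 3), (25, 4), (25, 7), (26, 0), (26, 3), (26, 4), (26, 7), (27, 1), (27, 2), (27, 5), (27, 6), (28, 1), (28, 2), (28, 5), (28, 6), (29, 0), (29, 3), (29, 4), (29, 7), (30, 0), (30, 3), (30, 4), (30, 7)]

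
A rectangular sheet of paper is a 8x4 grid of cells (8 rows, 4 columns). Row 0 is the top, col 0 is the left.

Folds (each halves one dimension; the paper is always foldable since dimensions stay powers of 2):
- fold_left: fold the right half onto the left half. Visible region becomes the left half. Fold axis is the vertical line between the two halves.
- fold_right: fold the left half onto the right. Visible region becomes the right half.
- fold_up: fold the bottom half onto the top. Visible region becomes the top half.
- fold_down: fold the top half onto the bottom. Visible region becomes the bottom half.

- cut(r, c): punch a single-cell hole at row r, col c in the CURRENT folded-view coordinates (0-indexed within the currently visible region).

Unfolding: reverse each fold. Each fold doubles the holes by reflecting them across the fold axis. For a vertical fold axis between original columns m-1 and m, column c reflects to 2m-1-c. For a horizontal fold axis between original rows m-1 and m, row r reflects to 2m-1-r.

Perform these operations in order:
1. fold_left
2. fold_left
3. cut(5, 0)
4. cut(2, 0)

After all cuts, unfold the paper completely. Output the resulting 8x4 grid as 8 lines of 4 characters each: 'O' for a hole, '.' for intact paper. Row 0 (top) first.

Answer: ....
....
OOOO
....
....
OOOO
....
....

Derivation:
Op 1 fold_left: fold axis v@2; visible region now rows[0,8) x cols[0,2) = 8x2
Op 2 fold_left: fold axis v@1; visible region now rows[0,8) x cols[0,1) = 8x1
Op 3 cut(5, 0): punch at orig (5,0); cuts so far [(5, 0)]; region rows[0,8) x cols[0,1) = 8x1
Op 4 cut(2, 0): punch at orig (2,0); cuts so far [(2, 0), (5, 0)]; region rows[0,8) x cols[0,1) = 8x1
Unfold 1 (reflect across v@1): 4 holes -> [(2, 0), (2, 1), (5, 0), (5, 1)]
Unfold 2 (reflect across v@2): 8 holes -> [(2, 0), (2, 1), (2, 2), (2, 3), (5, 0), (5, 1), (5, 2), (5, 3)]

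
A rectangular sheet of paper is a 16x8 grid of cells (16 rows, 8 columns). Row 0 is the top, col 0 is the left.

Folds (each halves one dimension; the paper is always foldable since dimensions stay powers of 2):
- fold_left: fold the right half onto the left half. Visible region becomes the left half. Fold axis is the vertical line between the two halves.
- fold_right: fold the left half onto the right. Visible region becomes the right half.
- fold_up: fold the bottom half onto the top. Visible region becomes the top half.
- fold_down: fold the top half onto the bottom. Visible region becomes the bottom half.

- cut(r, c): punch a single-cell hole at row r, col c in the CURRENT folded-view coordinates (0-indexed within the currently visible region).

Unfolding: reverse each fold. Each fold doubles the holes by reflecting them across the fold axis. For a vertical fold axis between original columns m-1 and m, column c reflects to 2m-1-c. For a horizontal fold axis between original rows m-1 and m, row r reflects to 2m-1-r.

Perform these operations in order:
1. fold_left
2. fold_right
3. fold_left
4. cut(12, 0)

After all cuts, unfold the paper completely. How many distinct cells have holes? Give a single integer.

Answer: 8

Derivation:
Op 1 fold_left: fold axis v@4; visible region now rows[0,16) x cols[0,4) = 16x4
Op 2 fold_right: fold axis v@2; visible region now rows[0,16) x cols[2,4) = 16x2
Op 3 fold_left: fold axis v@3; visible region now rows[0,16) x cols[2,3) = 16x1
Op 4 cut(12, 0): punch at orig (12,2); cuts so far [(12, 2)]; region rows[0,16) x cols[2,3) = 16x1
Unfold 1 (reflect across v@3): 2 holes -> [(12, 2), (12, 3)]
Unfold 2 (reflect across v@2): 4 holes -> [(12, 0), (12, 1), (12, 2), (12, 3)]
Unfold 3 (reflect across v@4): 8 holes -> [(12, 0), (12, 1), (12, 2), (12, 3), (12, 4), (12, 5), (12, 6), (12, 7)]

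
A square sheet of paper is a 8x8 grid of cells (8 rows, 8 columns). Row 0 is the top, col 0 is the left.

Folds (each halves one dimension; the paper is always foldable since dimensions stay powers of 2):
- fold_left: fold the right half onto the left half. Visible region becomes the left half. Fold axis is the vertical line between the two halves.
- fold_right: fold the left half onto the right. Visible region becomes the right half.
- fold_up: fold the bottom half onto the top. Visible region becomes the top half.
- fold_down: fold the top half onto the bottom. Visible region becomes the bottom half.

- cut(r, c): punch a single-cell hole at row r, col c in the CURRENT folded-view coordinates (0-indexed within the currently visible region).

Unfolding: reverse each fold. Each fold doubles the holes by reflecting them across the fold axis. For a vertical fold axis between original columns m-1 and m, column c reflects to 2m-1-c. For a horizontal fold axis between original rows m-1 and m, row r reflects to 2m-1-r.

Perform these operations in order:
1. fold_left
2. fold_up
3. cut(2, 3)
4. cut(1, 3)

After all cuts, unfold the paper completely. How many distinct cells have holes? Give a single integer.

Op 1 fold_left: fold axis v@4; visible region now rows[0,8) x cols[0,4) = 8x4
Op 2 fold_up: fold axis h@4; visible region now rows[0,4) x cols[0,4) = 4x4
Op 3 cut(2, 3): punch at orig (2,3); cuts so far [(2, 3)]; region rows[0,4) x cols[0,4) = 4x4
Op 4 cut(1, 3): punch at orig (1,3); cuts so far [(1, 3), (2, 3)]; region rows[0,4) x cols[0,4) = 4x4
Unfold 1 (reflect across h@4): 4 holes -> [(1, 3), (2, 3), (5, 3), (6, 3)]
Unfold 2 (reflect across v@4): 8 holes -> [(1, 3), (1, 4), (2, 3), (2, 4), (5, 3), (5, 4), (6, 3), (6, 4)]

Answer: 8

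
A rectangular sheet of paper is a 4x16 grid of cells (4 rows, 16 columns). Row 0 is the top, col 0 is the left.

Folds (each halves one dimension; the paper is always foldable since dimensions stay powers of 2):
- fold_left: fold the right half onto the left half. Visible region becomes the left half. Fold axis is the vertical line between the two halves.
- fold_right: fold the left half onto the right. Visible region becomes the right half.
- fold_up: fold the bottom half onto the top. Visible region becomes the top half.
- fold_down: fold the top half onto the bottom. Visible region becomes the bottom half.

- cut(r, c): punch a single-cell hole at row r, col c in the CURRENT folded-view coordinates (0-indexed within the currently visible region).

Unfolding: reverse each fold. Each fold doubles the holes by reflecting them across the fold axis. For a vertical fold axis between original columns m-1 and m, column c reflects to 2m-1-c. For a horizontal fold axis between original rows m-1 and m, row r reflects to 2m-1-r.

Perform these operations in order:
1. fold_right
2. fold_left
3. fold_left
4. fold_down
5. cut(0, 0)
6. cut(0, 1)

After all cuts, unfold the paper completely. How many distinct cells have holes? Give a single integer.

Op 1 fold_right: fold axis v@8; visible region now rows[0,4) x cols[8,16) = 4x8
Op 2 fold_left: fold axis v@12; visible region now rows[0,4) x cols[8,12) = 4x4
Op 3 fold_left: fold axis v@10; visible region now rows[0,4) x cols[8,10) = 4x2
Op 4 fold_down: fold axis h@2; visible region now rows[2,4) x cols[8,10) = 2x2
Op 5 cut(0, 0): punch at orig (2,8); cuts so far [(2, 8)]; region rows[2,4) x cols[8,10) = 2x2
Op 6 cut(0, 1): punch at orig (2,9); cuts so far [(2, 8), (2, 9)]; region rows[2,4) x cols[8,10) = 2x2
Unfold 1 (reflect across h@2): 4 holes -> [(1, 8), (1, 9), (2, 8), (2, 9)]
Unfold 2 (reflect across v@10): 8 holes -> [(1, 8), (1, 9), (1, 10), (1, 11), (2, 8), (2, 9), (2, 10), (2, 11)]
Unfold 3 (reflect across v@12): 16 holes -> [(1, 8), (1, 9), (1, 10), (1, 11), (1, 12), (1, 13), (1, 14), (1, 15), (2, 8), (2, 9), (2, 10), (2, 11), (2, 12), (2, 13), (2, 14), (2, 15)]
Unfold 4 (reflect across v@8): 32 holes -> [(1, 0), (1, 1), (1, 2), (1, 3), (1, 4), (1, 5), (1, 6), (1, 7), (1, 8), (1, 9), (1, 10), (1, 11), (1, 12), (1, 13), (1, 14), (1, 15), (2, 0), (2, 1), (2, 2), (2, 3), (2, 4), (2, 5), (2, 6), (2, 7), (2, 8), (2, 9), (2, 10), (2, 11), (2, 12), (2, 13), (2, 14), (2, 15)]

Answer: 32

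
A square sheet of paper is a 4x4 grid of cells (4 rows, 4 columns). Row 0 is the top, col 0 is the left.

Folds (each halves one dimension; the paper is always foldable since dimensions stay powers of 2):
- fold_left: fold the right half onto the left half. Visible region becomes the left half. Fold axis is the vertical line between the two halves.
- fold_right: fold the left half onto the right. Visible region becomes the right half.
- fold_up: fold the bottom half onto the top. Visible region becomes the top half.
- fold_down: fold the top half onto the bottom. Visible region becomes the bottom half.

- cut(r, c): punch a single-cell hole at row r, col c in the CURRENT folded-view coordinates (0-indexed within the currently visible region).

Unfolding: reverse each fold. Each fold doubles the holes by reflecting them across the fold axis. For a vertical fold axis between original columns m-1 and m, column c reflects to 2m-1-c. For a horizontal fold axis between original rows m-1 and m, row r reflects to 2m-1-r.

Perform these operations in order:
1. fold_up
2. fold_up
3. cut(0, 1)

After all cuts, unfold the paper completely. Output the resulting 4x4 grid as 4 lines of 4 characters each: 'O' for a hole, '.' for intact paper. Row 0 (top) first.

Answer: .O..
.O..
.O..
.O..

Derivation:
Op 1 fold_up: fold axis h@2; visible region now rows[0,2) x cols[0,4) = 2x4
Op 2 fold_up: fold axis h@1; visible region now rows[0,1) x cols[0,4) = 1x4
Op 3 cut(0, 1): punch at orig (0,1); cuts so far [(0, 1)]; region rows[0,1) x cols[0,4) = 1x4
Unfold 1 (reflect across h@1): 2 holes -> [(0, 1), (1, 1)]
Unfold 2 (reflect across h@2): 4 holes -> [(0, 1), (1, 1), (2, 1), (3, 1)]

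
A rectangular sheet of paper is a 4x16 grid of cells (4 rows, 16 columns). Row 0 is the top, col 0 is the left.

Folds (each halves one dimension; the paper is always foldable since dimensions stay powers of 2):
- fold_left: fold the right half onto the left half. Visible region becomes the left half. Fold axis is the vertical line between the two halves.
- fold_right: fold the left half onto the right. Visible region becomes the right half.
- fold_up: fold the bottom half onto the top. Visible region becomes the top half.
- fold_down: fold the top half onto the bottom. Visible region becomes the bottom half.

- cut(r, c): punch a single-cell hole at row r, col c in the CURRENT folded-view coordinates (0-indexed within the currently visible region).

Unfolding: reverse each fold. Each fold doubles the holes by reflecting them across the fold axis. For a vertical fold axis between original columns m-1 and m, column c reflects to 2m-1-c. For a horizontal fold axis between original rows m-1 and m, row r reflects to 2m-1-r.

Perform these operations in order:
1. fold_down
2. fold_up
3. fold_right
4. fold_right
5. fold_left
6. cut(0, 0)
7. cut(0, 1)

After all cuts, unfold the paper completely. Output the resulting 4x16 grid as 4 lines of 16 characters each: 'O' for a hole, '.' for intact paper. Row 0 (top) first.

Op 1 fold_down: fold axis h@2; visible region now rows[2,4) x cols[0,16) = 2x16
Op 2 fold_up: fold axis h@3; visible region now rows[2,3) x cols[0,16) = 1x16
Op 3 fold_right: fold axis v@8; visible region now rows[2,3) x cols[8,16) = 1x8
Op 4 fold_right: fold axis v@12; visible region now rows[2,3) x cols[12,16) = 1x4
Op 5 fold_left: fold axis v@14; visible region now rows[2,3) x cols[12,14) = 1x2
Op 6 cut(0, 0): punch at orig (2,12); cuts so far [(2, 12)]; region rows[2,3) x cols[12,14) = 1x2
Op 7 cut(0, 1): punch at orig (2,13); cuts so far [(2, 12), (2, 13)]; region rows[2,3) x cols[12,14) = 1x2
Unfold 1 (reflect across v@14): 4 holes -> [(2, 12), (2, 13), (2, 14), (2, 15)]
Unfold 2 (reflect across v@12): 8 holes -> [(2, 8), (2, 9), (2, 10), (2, 11), (2, 12), (2, 13), (2, 14), (2, 15)]
Unfold 3 (reflect across v@8): 16 holes -> [(2, 0), (2, 1), (2, 2), (2, 3), (2, 4), (2, 5), (2, 6), (2, 7), (2, 8), (2, 9), (2, 10), (2, 11), (2, 12), (2, 13), (2, 14), (2, 15)]
Unfold 4 (reflect across h@3): 32 holes -> [(2, 0), (2, 1), (2, 2), (2, 3), (2, 4), (2, 5), (2, 6), (2, 7), (2, 8), (2, 9), (2, 10), (2, 11), (2, 12), (2, 13), (2, 14), (2, 15), (3, 0), (3, 1), (3, 2), (3, 3), (3, 4), (3, 5), (3, 6), (3, 7), (3, 8), (3, 9), (3, 10), (3, 11), (3, 12), (3, 13), (3, 14), (3, 15)]
Unfold 5 (reflect across h@2): 64 holes -> [(0, 0), (0, 1), (0, 2), (0, 3), (0, 4), (0, 5), (0, 6), (0, 7), (0, 8), (0, 9), (0, 10), (0, 11), (0, 12), (0, 13), (0, 14), (0, 15), (1, 0), (1, 1), (1, 2), (1, 3), (1, 4), (1, 5), (1, 6), (1, 7), (1, 8), (1, 9), (1, 10), (1, 11), (1, 12), (1, 13), (1, 14), (1, 15), (2, 0), (2, 1), (2, 2), (2, 3), (2, 4), (2, 5), (2, 6), (2, 7), (2, 8), (2, 9), (2, 10), (2, 11), (2, 12), (2, 13), (2, 14), (2, 15), (3, 0), (3, 1), (3, 2), (3, 3), (3, 4), (3, 5), (3, 6), (3, 7), (3, 8), (3, 9), (3, 10), (3, 11), (3, 12), (3, 13), (3, 14), (3, 15)]

Answer: OOOOOOOOOOOOOOOO
OOOOOOOOOOOOOOOO
OOOOOOOOOOOOOOOO
OOOOOOOOOOOOOOOO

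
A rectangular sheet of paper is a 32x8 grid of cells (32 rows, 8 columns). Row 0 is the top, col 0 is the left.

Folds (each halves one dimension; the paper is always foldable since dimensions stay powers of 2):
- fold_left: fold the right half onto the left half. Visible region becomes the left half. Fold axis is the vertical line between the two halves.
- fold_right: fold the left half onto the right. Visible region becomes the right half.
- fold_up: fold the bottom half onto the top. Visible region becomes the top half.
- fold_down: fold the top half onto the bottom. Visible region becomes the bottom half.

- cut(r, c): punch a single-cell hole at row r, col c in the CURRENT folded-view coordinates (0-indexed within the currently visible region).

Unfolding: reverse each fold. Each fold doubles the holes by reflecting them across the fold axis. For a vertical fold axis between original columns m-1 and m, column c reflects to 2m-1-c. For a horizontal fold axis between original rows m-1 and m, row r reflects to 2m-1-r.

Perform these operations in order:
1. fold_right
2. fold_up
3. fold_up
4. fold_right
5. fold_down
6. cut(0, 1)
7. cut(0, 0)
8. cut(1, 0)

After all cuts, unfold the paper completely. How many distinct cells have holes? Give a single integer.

Answer: 96

Derivation:
Op 1 fold_right: fold axis v@4; visible region now rows[0,32) x cols[4,8) = 32x4
Op 2 fold_up: fold axis h@16; visible region now rows[0,16) x cols[4,8) = 16x4
Op 3 fold_up: fold axis h@8; visible region now rows[0,8) x cols[4,8) = 8x4
Op 4 fold_right: fold axis v@6; visible region now rows[0,8) x cols[6,8) = 8x2
Op 5 fold_down: fold axis h@4; visible region now rows[4,8) x cols[6,8) = 4x2
Op 6 cut(0, 1): punch at orig (4,7); cuts so far [(4, 7)]; region rows[4,8) x cols[6,8) = 4x2
Op 7 cut(0, 0): punch at orig (4,6); cuts so far [(4, 6), (4, 7)]; region rows[4,8) x cols[6,8) = 4x2
Op 8 cut(1, 0): punch at orig (5,6); cuts so far [(4, 6), (4, 7), (5, 6)]; region rows[4,8) x cols[6,8) = 4x2
Unfold 1 (reflect across h@4): 6 holes -> [(2, 6), (3, 6), (3, 7), (4, 6), (4, 7), (5, 6)]
Unfold 2 (reflect across v@6): 12 holes -> [(2, 5), (2, 6), (3, 4), (3, 5), (3, 6), (3, 7), (4, 4), (4, 5), (4, 6), (4, 7), (5, 5), (5, 6)]
Unfold 3 (reflect across h@8): 24 holes -> [(2, 5), (2, 6), (3, 4), (3, 5), (3, 6), (3, 7), (4, 4), (4, 5), (4, 6), (4, 7), (5, 5), (5, 6), (10, 5), (10, 6), (11, 4), (11, 5), (11, 6), (11, 7), (12, 4), (12, 5), (12, 6), (12, 7), (13, 5), (13, 6)]
Unfold 4 (reflect across h@16): 48 holes -> [(2, 5), (2, 6), (3, 4), (3, 5), (3, 6), (3, 7), (4, 4), (4, 5), (4, 6), (4, 7), (5, 5), (5, 6), (10, 5), (10, 6), (11, 4), (11, 5), (11, 6), (11, 7), (12, 4), (12, 5), (12, 6), (12, 7), (13, 5), (13, 6), (18, 5), (18, 6), (19, 4), (19, 5), (19, 6), (19, 7), (20, 4), (20, 5), (20, 6), (20, 7), (21, 5), (21, 6), (26, 5), (26, 6), (27, 4), (27, 5), (27, 6), (27, 7), (28, 4), (28, 5), (28, 6), (28, 7), (29, 5), (29, 6)]
Unfold 5 (reflect across v@4): 96 holes -> [(2, 1), (2, 2), (2, 5), (2, 6), (3, 0), (3, 1), (3, 2), (3, 3), (3, 4), (3, 5), (3, 6), (3, 7), (4, 0), (4, 1), (4, 2), (4, 3), (4, 4), (4, 5), (4, 6), (4, 7), (5, 1), (5, 2), (5, 5), (5, 6), (10, 1), (10, 2), (10, 5), (10, 6), (11, 0), (11, 1), (11, 2), (11, 3), (11, 4), (11, 5), (11, 6), (11, 7), (12, 0), (12, 1), (12, 2), (12, 3), (12, 4), (12, 5), (12, 6), (12, 7), (13, 1), (13, 2), (13, 5), (13, 6), (18, 1), (18, 2), (18, 5), (18, 6), (19, 0), (19, 1), (19, 2), (19, 3), (19, 4), (19, 5), (19, 6), (19, 7), (20, 0), (20, 1), (20, 2), (20, 3), (20, 4), (20, 5), (20, 6), (20, 7), (21, 1), (21, 2), (21, 5), (21, 6), (26, 1), (26, 2), (26, 5), (26, 6), (27, 0), (27, 1), (27, 2), (27, 3), (27, 4), (27, 5), (27, 6), (27, 7), (28, 0), (28, 1), (28, 2), (28, 3), (28, 4), (28, 5), (28, 6), (28, 7), (29, 1), (29, 2), (29, 5), (29, 6)]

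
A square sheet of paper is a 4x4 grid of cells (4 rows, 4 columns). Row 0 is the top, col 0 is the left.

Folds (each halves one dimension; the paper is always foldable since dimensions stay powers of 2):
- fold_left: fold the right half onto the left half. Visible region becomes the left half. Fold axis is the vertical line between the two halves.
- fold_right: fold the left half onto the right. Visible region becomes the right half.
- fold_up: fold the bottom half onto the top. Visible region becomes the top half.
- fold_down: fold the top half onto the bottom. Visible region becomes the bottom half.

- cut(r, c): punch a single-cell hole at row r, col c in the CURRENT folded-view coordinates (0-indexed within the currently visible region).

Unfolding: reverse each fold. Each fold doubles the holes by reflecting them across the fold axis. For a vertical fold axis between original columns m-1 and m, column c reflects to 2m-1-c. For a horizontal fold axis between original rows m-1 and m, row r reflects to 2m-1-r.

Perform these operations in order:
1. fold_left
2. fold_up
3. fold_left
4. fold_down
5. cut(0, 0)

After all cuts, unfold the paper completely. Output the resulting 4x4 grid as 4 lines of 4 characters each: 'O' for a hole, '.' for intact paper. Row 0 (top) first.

Op 1 fold_left: fold axis v@2; visible region now rows[0,4) x cols[0,2) = 4x2
Op 2 fold_up: fold axis h@2; visible region now rows[0,2) x cols[0,2) = 2x2
Op 3 fold_left: fold axis v@1; visible region now rows[0,2) x cols[0,1) = 2x1
Op 4 fold_down: fold axis h@1; visible region now rows[1,2) x cols[0,1) = 1x1
Op 5 cut(0, 0): punch at orig (1,0); cuts so far [(1, 0)]; region rows[1,2) x cols[0,1) = 1x1
Unfold 1 (reflect across h@1): 2 holes -> [(0, 0), (1, 0)]
Unfold 2 (reflect across v@1): 4 holes -> [(0, 0), (0, 1), (1, 0), (1, 1)]
Unfold 3 (reflect across h@2): 8 holes -> [(0, 0), (0, 1), (1, 0), (1, 1), (2, 0), (2, 1), (3, 0), (3, 1)]
Unfold 4 (reflect across v@2): 16 holes -> [(0, 0), (0, 1), (0, 2), (0, 3), (1, 0), (1, 1), (1, 2), (1, 3), (2, 0), (2, 1), (2, 2), (2, 3), (3, 0), (3, 1), (3, 2), (3, 3)]

Answer: OOOO
OOOO
OOOO
OOOO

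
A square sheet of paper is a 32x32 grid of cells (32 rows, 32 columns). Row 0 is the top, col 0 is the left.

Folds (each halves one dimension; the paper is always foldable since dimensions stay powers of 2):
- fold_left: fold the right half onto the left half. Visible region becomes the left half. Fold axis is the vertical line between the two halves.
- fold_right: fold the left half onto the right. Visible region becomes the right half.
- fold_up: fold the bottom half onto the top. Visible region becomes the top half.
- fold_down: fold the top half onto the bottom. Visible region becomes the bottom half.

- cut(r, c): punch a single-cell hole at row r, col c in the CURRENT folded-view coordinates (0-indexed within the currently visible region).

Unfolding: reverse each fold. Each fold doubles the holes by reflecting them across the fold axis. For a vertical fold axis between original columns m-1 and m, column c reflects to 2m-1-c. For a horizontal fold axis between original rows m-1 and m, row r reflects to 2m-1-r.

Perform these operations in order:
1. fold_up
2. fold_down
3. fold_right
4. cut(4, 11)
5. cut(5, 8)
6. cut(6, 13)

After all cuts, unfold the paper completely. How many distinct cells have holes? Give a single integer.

Answer: 24

Derivation:
Op 1 fold_up: fold axis h@16; visible region now rows[0,16) x cols[0,32) = 16x32
Op 2 fold_down: fold axis h@8; visible region now rows[8,16) x cols[0,32) = 8x32
Op 3 fold_right: fold axis v@16; visible region now rows[8,16) x cols[16,32) = 8x16
Op 4 cut(4, 11): punch at orig (12,27); cuts so far [(12, 27)]; region rows[8,16) x cols[16,32) = 8x16
Op 5 cut(5, 8): punch at orig (13,24); cuts so far [(12, 27), (13, 24)]; region rows[8,16) x cols[16,32) = 8x16
Op 6 cut(6, 13): punch at orig (14,29); cuts so far [(12, 27), (13, 24), (14, 29)]; region rows[8,16) x cols[16,32) = 8x16
Unfold 1 (reflect across v@16): 6 holes -> [(12, 4), (12, 27), (13, 7), (13, 24), (14, 2), (14, 29)]
Unfold 2 (reflect across h@8): 12 holes -> [(1, 2), (1, 29), (2, 7), (2, 24), (3, 4), (3, 27), (12, 4), (12, 27), (13, 7), (13, 24), (14, 2), (14, 29)]
Unfold 3 (reflect across h@16): 24 holes -> [(1, 2), (1, 29), (2, 7), (2, 24), (3, 4), (3, 27), (12, 4), (12, 27), (13, 7), (13, 24), (14, 2), (14, 29), (17, 2), (17, 29), (18, 7), (18, 24), (19, 4), (19, 27), (28, 4), (28, 27), (29, 7), (29, 24), (30, 2), (30, 29)]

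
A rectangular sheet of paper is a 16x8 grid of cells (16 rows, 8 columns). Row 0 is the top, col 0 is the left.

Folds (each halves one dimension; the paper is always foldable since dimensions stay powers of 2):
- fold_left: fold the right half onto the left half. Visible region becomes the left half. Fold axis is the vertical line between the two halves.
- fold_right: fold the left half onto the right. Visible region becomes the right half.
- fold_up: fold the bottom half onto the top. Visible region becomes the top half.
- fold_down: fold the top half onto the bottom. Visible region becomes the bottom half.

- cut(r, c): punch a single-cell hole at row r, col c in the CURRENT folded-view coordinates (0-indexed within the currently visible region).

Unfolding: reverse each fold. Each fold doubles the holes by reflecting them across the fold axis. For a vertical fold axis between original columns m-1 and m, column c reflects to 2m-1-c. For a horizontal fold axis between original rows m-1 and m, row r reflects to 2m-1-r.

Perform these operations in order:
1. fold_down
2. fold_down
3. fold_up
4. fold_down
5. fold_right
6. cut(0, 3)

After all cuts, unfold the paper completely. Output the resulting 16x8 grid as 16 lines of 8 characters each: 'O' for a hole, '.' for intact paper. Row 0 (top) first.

Answer: O......O
O......O
O......O
O......O
O......O
O......O
O......O
O......O
O......O
O......O
O......O
O......O
O......O
O......O
O......O
O......O

Derivation:
Op 1 fold_down: fold axis h@8; visible region now rows[8,16) x cols[0,8) = 8x8
Op 2 fold_down: fold axis h@12; visible region now rows[12,16) x cols[0,8) = 4x8
Op 3 fold_up: fold axis h@14; visible region now rows[12,14) x cols[0,8) = 2x8
Op 4 fold_down: fold axis h@13; visible region now rows[13,14) x cols[0,8) = 1x8
Op 5 fold_right: fold axis v@4; visible region now rows[13,14) x cols[4,8) = 1x4
Op 6 cut(0, 3): punch at orig (13,7); cuts so far [(13, 7)]; region rows[13,14) x cols[4,8) = 1x4
Unfold 1 (reflect across v@4): 2 holes -> [(13, 0), (13, 7)]
Unfold 2 (reflect across h@13): 4 holes -> [(12, 0), (12, 7), (13, 0), (13, 7)]
Unfold 3 (reflect across h@14): 8 holes -> [(12, 0), (12, 7), (13, 0), (13, 7), (14, 0), (14, 7), (15, 0), (15, 7)]
Unfold 4 (reflect across h@12): 16 holes -> [(8, 0), (8, 7), (9, 0), (9, 7), (10, 0), (10, 7), (11, 0), (11, 7), (12, 0), (12, 7), (13, 0), (13, 7), (14, 0), (14, 7), (15, 0), (15, 7)]
Unfold 5 (reflect across h@8): 32 holes -> [(0, 0), (0, 7), (1, 0), (1, 7), (2, 0), (2, 7), (3, 0), (3, 7), (4, 0), (4, 7), (5, 0), (5, 7), (6, 0), (6, 7), (7, 0), (7, 7), (8, 0), (8, 7), (9, 0), (9, 7), (10, 0), (10, 7), (11, 0), (11, 7), (12, 0), (12, 7), (13, 0), (13, 7), (14, 0), (14, 7), (15, 0), (15, 7)]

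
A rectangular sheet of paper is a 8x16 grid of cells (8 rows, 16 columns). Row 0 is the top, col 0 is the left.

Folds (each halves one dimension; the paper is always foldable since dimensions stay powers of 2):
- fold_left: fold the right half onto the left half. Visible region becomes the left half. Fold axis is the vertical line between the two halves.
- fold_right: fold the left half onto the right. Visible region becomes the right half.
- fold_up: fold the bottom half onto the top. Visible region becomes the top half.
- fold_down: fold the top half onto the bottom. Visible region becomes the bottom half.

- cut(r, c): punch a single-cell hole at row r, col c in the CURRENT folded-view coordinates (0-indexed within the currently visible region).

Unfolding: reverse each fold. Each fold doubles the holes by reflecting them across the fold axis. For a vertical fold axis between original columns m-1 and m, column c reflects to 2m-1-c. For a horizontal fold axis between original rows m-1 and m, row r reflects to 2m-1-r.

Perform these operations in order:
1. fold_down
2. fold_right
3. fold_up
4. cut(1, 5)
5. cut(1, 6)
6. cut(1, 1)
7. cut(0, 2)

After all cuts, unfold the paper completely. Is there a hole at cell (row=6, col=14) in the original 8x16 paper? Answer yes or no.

Answer: yes

Derivation:
Op 1 fold_down: fold axis h@4; visible region now rows[4,8) x cols[0,16) = 4x16
Op 2 fold_right: fold axis v@8; visible region now rows[4,8) x cols[8,16) = 4x8
Op 3 fold_up: fold axis h@6; visible region now rows[4,6) x cols[8,16) = 2x8
Op 4 cut(1, 5): punch at orig (5,13); cuts so far [(5, 13)]; region rows[4,6) x cols[8,16) = 2x8
Op 5 cut(1, 6): punch at orig (5,14); cuts so far [(5, 13), (5, 14)]; region rows[4,6) x cols[8,16) = 2x8
Op 6 cut(1, 1): punch at orig (5,9); cuts so far [(5, 9), (5, 13), (5, 14)]; region rows[4,6) x cols[8,16) = 2x8
Op 7 cut(0, 2): punch at orig (4,10); cuts so far [(4, 10), (5, 9), (5, 13), (5, 14)]; region rows[4,6) x cols[8,16) = 2x8
Unfold 1 (reflect across h@6): 8 holes -> [(4, 10), (5, 9), (5, 13), (5, 14), (6, 9), (6, 13), (6, 14), (7, 10)]
Unfold 2 (reflect across v@8): 16 holes -> [(4, 5), (4, 10), (5, 1), (5, 2), (5, 6), (5, 9), (5, 13), (5, 14), (6, 1), (6, 2), (6, 6), (6, 9), (6, 13), (6, 14), (7, 5), (7, 10)]
Unfold 3 (reflect across h@4): 32 holes -> [(0, 5), (0, 10), (1, 1), (1, 2), (1, 6), (1, 9), (1, 13), (1, 14), (2, 1), (2, 2), (2, 6), (2, 9), (2, 13), (2, 14), (3, 5), (3, 10), (4, 5), (4, 10), (5, 1), (5, 2), (5, 6), (5, 9), (5, 13), (5, 14), (6, 1), (6, 2), (6, 6), (6, 9), (6, 13), (6, 14), (7, 5), (7, 10)]
Holes: [(0, 5), (0, 10), (1, 1), (1, 2), (1, 6), (1, 9), (1, 13), (1, 14), (2, 1), (2, 2), (2, 6), (2, 9), (2, 13), (2, 14), (3, 5), (3, 10), (4, 5), (4, 10), (5, 1), (5, 2), (5, 6), (5, 9), (5, 13), (5, 14), (6, 1), (6, 2), (6, 6), (6, 9), (6, 13), (6, 14), (7, 5), (7, 10)]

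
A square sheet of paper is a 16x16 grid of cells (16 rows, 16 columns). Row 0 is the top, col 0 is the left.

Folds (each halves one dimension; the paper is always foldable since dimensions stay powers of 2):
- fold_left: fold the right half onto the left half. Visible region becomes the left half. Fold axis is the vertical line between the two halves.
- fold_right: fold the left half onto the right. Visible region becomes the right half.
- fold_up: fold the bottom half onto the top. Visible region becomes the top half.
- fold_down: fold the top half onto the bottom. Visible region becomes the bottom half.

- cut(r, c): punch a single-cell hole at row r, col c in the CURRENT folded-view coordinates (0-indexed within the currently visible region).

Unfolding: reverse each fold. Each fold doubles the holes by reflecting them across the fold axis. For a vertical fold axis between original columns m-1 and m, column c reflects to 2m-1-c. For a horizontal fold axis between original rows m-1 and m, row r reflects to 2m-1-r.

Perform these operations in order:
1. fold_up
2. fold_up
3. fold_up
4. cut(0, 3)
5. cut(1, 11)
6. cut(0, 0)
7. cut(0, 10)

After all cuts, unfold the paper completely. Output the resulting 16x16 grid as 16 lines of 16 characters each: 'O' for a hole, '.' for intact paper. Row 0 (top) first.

Answer: O..O......O.....
...........O....
...........O....
O..O......O.....
O..O......O.....
...........O....
...........O....
O..O......O.....
O..O......O.....
...........O....
...........O....
O..O......O.....
O..O......O.....
...........O....
...........O....
O..O......O.....

Derivation:
Op 1 fold_up: fold axis h@8; visible region now rows[0,8) x cols[0,16) = 8x16
Op 2 fold_up: fold axis h@4; visible region now rows[0,4) x cols[0,16) = 4x16
Op 3 fold_up: fold axis h@2; visible region now rows[0,2) x cols[0,16) = 2x16
Op 4 cut(0, 3): punch at orig (0,3); cuts so far [(0, 3)]; region rows[0,2) x cols[0,16) = 2x16
Op 5 cut(1, 11): punch at orig (1,11); cuts so far [(0, 3), (1, 11)]; region rows[0,2) x cols[0,16) = 2x16
Op 6 cut(0, 0): punch at orig (0,0); cuts so far [(0, 0), (0, 3), (1, 11)]; region rows[0,2) x cols[0,16) = 2x16
Op 7 cut(0, 10): punch at orig (0,10); cuts so far [(0, 0), (0, 3), (0, 10), (1, 11)]; region rows[0,2) x cols[0,16) = 2x16
Unfold 1 (reflect across h@2): 8 holes -> [(0, 0), (0, 3), (0, 10), (1, 11), (2, 11), (3, 0), (3, 3), (3, 10)]
Unfold 2 (reflect across h@4): 16 holes -> [(0, 0), (0, 3), (0, 10), (1, 11), (2, 11), (3, 0), (3, 3), (3, 10), (4, 0), (4, 3), (4, 10), (5, 11), (6, 11), (7, 0), (7, 3), (7, 10)]
Unfold 3 (reflect across h@8): 32 holes -> [(0, 0), (0, 3), (0, 10), (1, 11), (2, 11), (3, 0), (3, 3), (3, 10), (4, 0), (4, 3), (4, 10), (5, 11), (6, 11), (7, 0), (7, 3), (7, 10), (8, 0), (8, 3), (8, 10), (9, 11), (10, 11), (11, 0), (11, 3), (11, 10), (12, 0), (12, 3), (12, 10), (13, 11), (14, 11), (15, 0), (15, 3), (15, 10)]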